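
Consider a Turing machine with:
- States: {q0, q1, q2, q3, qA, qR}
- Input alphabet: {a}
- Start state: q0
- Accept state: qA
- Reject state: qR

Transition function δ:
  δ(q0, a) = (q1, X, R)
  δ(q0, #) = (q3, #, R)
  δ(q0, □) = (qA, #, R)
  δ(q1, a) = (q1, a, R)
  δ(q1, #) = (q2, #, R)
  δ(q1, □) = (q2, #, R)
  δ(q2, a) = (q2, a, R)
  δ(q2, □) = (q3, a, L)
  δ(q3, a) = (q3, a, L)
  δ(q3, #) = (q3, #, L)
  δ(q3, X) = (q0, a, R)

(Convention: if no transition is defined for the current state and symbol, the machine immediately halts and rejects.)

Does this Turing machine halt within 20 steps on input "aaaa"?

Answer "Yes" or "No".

Execution trace:
Initial: [q0]aaaa
Step 1: δ(q0, a) = (q1, X, R) → X[q1]aaa
Step 2: δ(q1, a) = (q1, a, R) → Xa[q1]aa
Step 3: δ(q1, a) = (q1, a, R) → Xaa[q1]a
Step 4: δ(q1, a) = (q1, a, R) → Xaaa[q1]□
Step 5: δ(q1, □) = (q2, #, R) → Xaaa#[q2]□
Step 6: δ(q2, □) = (q3, a, L) → Xaaa[q3]#a
Step 7: δ(q3, #) = (q3, #, L) → Xaa[q3]a#a
Step 8: δ(q3, a) = (q3, a, L) → Xa[q3]aa#a
Step 9: δ(q3, a) = (q3, a, L) → X[q3]aaa#a
Step 10: δ(q3, a) = (q3, a, L) → [q3]Xaaa#a
Step 11: δ(q3, X) = (q0, a, R) → a[q0]aaa#a
Step 12: δ(q0, a) = (q1, X, R) → aX[q1]aa#a
Step 13: δ(q1, a) = (q1, a, R) → aXa[q1]a#a
Step 14: δ(q1, a) = (q1, a, R) → aXaa[q1]#a
Step 15: δ(q1, #) = (q2, #, R) → aXaa#[q2]a
Step 16: δ(q2, a) = (q2, a, R) → aXaa#a[q2]□
Step 17: δ(q2, □) = (q3, a, L) → aXaa#[q3]aa
Step 18: δ(q3, a) = (q3, a, L) → aXaa[q3]#aa
Step 19: δ(q3, #) = (q3, #, L) → aXa[q3]a#aa
Step 20: δ(q3, a) = (q3, a, L) → aX[q3]aa#aa

The machine has not reached a halting state after 20 steps.
The machine did not halt within the 20-step bound.

Answer: No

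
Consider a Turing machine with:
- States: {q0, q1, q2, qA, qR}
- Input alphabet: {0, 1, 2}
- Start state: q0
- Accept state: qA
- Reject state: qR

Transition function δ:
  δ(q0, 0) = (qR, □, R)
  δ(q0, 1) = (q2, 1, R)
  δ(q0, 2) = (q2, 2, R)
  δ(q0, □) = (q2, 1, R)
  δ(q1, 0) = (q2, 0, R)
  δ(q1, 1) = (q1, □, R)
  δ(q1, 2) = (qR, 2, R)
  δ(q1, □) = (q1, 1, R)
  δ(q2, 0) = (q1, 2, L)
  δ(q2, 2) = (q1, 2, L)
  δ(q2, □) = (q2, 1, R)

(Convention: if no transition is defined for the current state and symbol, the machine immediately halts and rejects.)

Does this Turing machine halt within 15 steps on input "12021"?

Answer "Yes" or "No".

Execution trace:
Initial: [q0]12021
Step 1: δ(q0, 1) = (q2, 1, R) → 1[q2]2021
Step 2: δ(q2, 2) = (q1, 2, L) → [q1]12021
Step 3: δ(q1, 1) = (q1, □, R) → □[q1]2021
Step 4: δ(q1, 2) = (qR, 2, R) → □2[qR]021

The machine reaches the reject state qR and halts.
The machine halted after 4 steps (within the 15-step bound).

Answer: Yes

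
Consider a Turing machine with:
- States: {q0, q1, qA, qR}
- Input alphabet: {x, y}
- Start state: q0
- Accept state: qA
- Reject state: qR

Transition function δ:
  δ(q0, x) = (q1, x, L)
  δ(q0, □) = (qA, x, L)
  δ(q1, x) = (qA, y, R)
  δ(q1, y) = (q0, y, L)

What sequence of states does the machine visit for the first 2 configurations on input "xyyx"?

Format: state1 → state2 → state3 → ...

Execution trace:
Initial: [q0]xyyx
Step 1: δ(q0, x) = (q1, x, L) → [q1]□xyyx

No transition is defined for δ(q1, □). By convention the machine halts and rejects.

State sequence: q0 → q1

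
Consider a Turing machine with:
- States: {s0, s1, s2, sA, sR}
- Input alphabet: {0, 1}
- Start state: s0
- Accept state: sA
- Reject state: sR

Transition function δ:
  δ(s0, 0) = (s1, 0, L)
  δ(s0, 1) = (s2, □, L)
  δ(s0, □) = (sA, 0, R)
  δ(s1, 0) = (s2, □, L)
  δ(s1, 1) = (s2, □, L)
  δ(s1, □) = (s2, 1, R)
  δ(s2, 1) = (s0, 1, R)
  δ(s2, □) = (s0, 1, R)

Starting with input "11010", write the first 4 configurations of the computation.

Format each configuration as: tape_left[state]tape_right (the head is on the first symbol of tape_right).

Transitions applied:
Step 1: δ(s0, 1) = (s2, □, L)
Step 2: δ(s2, □) = (s0, 1, R)
Step 3: δ(s0, □) = (sA, 0, R)

The first 4 configurations are:
[s0]11010 ⊢ [s2]□□1010 ⊢ 1[s0]□1010 ⊢ 10[sA]1010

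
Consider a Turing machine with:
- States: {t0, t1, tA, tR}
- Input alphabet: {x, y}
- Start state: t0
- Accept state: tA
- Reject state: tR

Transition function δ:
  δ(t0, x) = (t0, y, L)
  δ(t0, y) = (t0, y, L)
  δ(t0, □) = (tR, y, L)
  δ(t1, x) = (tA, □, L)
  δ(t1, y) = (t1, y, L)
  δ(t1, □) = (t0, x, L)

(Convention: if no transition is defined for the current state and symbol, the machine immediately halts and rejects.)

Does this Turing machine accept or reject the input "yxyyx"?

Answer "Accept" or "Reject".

Execution trace:
Initial: [t0]yxyyx
Step 1: δ(t0, y) = (t0, y, L) → [t0]□yxyyx
Step 2: δ(t0, □) = (tR, y, L) → [tR]□yyxyyx

The machine reaches the reject state tR and halts.

Answer: Reject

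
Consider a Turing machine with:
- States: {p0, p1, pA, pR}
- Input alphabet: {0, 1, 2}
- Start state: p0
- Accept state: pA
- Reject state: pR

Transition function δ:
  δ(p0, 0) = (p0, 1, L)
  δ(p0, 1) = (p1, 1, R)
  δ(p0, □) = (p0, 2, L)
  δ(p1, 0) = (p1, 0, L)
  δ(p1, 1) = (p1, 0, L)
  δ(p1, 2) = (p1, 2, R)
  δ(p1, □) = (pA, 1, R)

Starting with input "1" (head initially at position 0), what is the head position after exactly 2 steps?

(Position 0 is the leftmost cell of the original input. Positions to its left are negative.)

Execution trace (head position shown):
Step 0: [p0]1  (head at position 0)
Step 1: move right → 1[p1]□  (head at position 1)
Step 2: move right → 11[pA]□  (head at position 2)

After 2 steps, the head is at position 2.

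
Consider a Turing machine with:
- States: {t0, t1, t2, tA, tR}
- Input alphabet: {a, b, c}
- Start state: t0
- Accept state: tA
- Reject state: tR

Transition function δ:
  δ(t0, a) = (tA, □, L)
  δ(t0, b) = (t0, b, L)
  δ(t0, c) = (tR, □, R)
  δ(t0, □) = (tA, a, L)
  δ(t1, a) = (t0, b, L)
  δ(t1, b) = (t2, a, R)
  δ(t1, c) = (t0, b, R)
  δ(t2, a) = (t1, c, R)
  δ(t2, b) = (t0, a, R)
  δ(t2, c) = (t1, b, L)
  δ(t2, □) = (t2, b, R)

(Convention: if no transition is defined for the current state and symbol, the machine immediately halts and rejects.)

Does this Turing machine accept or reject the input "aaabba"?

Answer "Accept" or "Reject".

Execution trace:
Initial: [t0]aaabba
Step 1: δ(t0, a) = (tA, □, L) → [tA]□□aabba

The machine reaches the accept state tA and halts.

Answer: Accept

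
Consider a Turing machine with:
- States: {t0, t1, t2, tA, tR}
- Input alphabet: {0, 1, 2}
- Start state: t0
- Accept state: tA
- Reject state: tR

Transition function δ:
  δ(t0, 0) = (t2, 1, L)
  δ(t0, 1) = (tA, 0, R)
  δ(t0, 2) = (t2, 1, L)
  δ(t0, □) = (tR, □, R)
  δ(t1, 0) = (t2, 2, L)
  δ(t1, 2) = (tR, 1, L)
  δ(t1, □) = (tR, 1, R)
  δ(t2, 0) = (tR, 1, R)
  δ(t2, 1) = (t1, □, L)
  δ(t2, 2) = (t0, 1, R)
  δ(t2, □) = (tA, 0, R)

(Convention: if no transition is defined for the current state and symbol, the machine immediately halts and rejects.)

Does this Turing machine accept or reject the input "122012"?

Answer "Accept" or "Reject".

Execution trace:
Initial: [t0]122012
Step 1: δ(t0, 1) = (tA, 0, R) → 0[tA]22012

The machine reaches the accept state tA and halts.

Answer: Accept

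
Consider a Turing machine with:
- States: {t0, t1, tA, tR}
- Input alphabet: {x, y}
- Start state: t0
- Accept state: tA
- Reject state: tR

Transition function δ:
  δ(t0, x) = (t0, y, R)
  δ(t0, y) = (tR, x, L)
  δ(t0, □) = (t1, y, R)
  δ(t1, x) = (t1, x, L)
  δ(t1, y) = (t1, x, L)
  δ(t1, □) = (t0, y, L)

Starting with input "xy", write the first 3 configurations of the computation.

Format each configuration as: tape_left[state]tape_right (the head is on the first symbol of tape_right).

Transitions applied:
Step 1: δ(t0, x) = (t0, y, R)
Step 2: δ(t0, y) = (tR, x, L)

The first 3 configurations are:
[t0]xy ⊢ y[t0]y ⊢ [tR]yx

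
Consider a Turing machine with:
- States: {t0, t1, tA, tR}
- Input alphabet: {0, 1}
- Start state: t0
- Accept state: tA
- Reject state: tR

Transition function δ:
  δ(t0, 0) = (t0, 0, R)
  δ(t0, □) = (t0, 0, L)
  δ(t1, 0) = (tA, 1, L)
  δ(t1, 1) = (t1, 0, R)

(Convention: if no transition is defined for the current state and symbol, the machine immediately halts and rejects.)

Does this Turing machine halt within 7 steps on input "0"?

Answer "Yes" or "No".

Execution trace:
Initial: [t0]0
Step 1: δ(t0, 0) = (t0, 0, R) → 0[t0]□
Step 2: δ(t0, □) = (t0, 0, L) → [t0]00
Step 3: δ(t0, 0) = (t0, 0, R) → 0[t0]0
Step 4: δ(t0, 0) = (t0, 0, R) → 00[t0]□
Step 5: δ(t0, □) = (t0, 0, L) → 0[t0]00
Step 6: δ(t0, 0) = (t0, 0, R) → 00[t0]0
Step 7: δ(t0, 0) = (t0, 0, R) → 000[t0]□

The machine has not reached a halting state after 7 steps.
The machine did not halt within the 7-step bound.

Answer: No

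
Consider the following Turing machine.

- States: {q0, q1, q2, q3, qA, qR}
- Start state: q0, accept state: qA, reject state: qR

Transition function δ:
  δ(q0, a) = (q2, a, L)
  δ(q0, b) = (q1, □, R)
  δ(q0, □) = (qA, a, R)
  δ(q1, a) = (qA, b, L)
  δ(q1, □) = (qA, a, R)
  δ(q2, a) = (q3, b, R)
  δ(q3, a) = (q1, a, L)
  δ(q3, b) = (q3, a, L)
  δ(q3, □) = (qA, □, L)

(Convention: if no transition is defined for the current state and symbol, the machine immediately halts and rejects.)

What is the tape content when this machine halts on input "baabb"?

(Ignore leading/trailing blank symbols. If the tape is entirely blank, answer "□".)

Execution trace:
Initial: [q0]baabb
Step 1: δ(q0, b) = (q1, □, R) → □[q1]aabb
Step 2: δ(q1, a) = (qA, b, L) → [qA]□babb

The machine reaches the accept state qA and halts.

Final tape (ignoring leading/trailing blanks): babb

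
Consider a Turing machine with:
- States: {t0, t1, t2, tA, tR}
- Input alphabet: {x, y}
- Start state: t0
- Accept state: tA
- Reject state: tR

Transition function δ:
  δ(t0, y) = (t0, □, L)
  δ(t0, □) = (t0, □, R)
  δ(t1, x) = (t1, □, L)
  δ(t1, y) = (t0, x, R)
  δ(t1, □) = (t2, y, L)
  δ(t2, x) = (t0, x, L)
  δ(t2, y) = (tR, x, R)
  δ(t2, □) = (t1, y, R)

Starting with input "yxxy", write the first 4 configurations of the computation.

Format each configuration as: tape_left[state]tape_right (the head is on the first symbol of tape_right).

Transitions applied:
Step 1: δ(t0, y) = (t0, □, L)
Step 2: δ(t0, □) = (t0, □, R)
Step 3: δ(t0, □) = (t0, □, R)

The first 4 configurations are:
[t0]yxxy ⊢ [t0]□□xxy ⊢ □[t0]□xxy ⊢ □□[t0]xxy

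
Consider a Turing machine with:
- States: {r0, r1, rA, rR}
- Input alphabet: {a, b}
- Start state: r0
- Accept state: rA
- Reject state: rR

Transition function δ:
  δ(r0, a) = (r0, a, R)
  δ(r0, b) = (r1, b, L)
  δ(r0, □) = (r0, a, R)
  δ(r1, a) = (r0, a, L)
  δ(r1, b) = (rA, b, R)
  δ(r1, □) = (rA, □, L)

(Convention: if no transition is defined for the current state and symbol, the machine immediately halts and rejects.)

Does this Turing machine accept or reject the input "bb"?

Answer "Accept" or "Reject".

Execution trace:
Initial: [r0]bb
Step 1: δ(r0, b) = (r1, b, L) → [r1]□bb
Step 2: δ(r1, □) = (rA, □, L) → [rA]□□bb

The machine reaches the accept state rA and halts.

Answer: Accept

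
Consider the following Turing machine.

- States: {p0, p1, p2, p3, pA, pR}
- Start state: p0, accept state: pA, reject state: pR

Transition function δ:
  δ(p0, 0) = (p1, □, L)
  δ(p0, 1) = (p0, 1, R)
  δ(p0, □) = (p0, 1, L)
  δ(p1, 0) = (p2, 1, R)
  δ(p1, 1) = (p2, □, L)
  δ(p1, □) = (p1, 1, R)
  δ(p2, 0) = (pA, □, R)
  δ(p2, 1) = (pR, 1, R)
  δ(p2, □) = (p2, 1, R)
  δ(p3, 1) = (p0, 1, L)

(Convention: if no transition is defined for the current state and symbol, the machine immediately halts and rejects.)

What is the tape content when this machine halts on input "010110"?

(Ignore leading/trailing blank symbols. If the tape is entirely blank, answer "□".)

Execution trace:
Initial: [p0]010110
Step 1: δ(p0, 0) = (p1, □, L) → [p1]□□10110
Step 2: δ(p1, □) = (p1, 1, R) → 1[p1]□10110
Step 3: δ(p1, □) = (p1, 1, R) → 11[p1]10110
Step 4: δ(p1, 1) = (p2, □, L) → 1[p2]1□0110
Step 5: δ(p2, 1) = (pR, 1, R) → 11[pR]□0110

The machine reaches the reject state pR and halts.

Final tape (ignoring leading/trailing blanks): 11□0110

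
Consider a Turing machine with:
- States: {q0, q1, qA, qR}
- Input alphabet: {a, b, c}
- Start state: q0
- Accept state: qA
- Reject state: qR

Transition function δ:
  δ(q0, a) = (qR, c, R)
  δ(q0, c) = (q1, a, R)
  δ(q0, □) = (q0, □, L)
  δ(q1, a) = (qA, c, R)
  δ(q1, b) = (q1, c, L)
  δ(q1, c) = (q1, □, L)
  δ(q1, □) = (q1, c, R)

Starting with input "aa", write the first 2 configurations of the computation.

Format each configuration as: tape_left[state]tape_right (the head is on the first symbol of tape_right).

Transitions applied:
Step 1: δ(q0, a) = (qR, c, R)

The first 2 configurations are:
[q0]aa ⊢ c[qR]a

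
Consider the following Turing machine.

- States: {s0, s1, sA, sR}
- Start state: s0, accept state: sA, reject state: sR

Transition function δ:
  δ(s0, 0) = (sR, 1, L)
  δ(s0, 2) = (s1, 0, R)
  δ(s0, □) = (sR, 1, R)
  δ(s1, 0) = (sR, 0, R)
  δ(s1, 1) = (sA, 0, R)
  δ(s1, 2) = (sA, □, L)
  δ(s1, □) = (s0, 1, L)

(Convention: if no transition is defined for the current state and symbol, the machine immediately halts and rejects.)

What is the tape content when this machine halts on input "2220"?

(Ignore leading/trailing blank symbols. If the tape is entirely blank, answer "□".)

Execution trace:
Initial: [s0]2220
Step 1: δ(s0, 2) = (s1, 0, R) → 0[s1]220
Step 2: δ(s1, 2) = (sA, □, L) → [sA]0□20

The machine reaches the accept state sA and halts.

Final tape (ignoring leading/trailing blanks): 0□20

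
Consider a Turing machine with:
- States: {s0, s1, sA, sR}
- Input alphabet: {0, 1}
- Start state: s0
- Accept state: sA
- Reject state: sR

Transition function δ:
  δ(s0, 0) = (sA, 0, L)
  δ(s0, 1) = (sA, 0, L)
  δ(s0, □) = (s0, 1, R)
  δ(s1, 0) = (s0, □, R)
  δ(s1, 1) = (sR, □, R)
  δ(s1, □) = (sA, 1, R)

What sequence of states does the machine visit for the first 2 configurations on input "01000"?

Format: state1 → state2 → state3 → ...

Execution trace:
Initial: [s0]01000
Step 1: δ(s0, 0) = (sA, 0, L) → [sA]□01000

The machine reaches the accept state sA and halts.

State sequence: s0 → sA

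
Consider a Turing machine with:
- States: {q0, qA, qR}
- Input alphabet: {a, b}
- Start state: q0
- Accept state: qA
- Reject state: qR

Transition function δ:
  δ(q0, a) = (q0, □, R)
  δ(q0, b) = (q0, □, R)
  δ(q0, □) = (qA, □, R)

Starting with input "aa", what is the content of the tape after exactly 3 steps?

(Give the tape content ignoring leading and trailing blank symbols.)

Execution trace:
Initial: [q0]aa
Step 1: δ(q0, a) = (q0, □, R) → □[q0]a
Step 2: δ(q0, a) = (q0, □, R) → □□[q0]□
Step 3: δ(q0, □) = (qA, □, R) → □□□[qA]□

The machine reaches the accept state qA and halts.

After 3 steps, the tape (ignoring leading/trailing blanks) is: □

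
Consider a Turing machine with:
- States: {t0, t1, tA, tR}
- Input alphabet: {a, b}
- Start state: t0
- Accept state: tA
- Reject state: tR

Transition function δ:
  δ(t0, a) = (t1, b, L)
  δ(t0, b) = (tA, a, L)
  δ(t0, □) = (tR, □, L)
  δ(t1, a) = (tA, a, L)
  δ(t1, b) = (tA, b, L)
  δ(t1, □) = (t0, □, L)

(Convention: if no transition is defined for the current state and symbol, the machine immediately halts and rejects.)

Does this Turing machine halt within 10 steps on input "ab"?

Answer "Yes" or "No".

Execution trace:
Initial: [t0]ab
Step 1: δ(t0, a) = (t1, b, L) → [t1]□bb
Step 2: δ(t1, □) = (t0, □, L) → [t0]□□bb
Step 3: δ(t0, □) = (tR, □, L) → [tR]□□□bb

The machine reaches the reject state tR and halts.
The machine halted after 3 steps (within the 10-step bound).

Answer: Yes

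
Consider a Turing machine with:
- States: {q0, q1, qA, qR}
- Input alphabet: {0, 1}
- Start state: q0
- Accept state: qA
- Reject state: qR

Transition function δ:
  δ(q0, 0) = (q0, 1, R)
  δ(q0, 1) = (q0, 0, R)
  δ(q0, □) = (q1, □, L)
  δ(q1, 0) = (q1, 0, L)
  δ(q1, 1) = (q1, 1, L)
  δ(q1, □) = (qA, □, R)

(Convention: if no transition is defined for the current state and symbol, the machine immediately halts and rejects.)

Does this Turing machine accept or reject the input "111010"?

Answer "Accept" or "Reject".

Execution trace:
Initial: [q0]111010
Step 1: δ(q0, 1) = (q0, 0, R) → 0[q0]11010
Step 2: δ(q0, 1) = (q0, 0, R) → 00[q0]1010
Step 3: δ(q0, 1) = (q0, 0, R) → 000[q0]010
Step 4: δ(q0, 0) = (q0, 1, R) → 0001[q0]10
Step 5: δ(q0, 1) = (q0, 0, R) → 00010[q0]0
Step 6: δ(q0, 0) = (q0, 1, R) → 000101[q0]□
Step 7: δ(q0, □) = (q1, □, L) → 00010[q1]1□
Step 8: δ(q1, 1) = (q1, 1, L) → 0001[q1]01□
Step 9: δ(q1, 0) = (q1, 0, L) → 000[q1]101□
Step 10: δ(q1, 1) = (q1, 1, L) → 00[q1]0101□
Step 11: δ(q1, 0) = (q1, 0, L) → 0[q1]00101□
Step 12: δ(q1, 0) = (q1, 0, L) → [q1]000101□
Step 13: δ(q1, 0) = (q1, 0, L) → [q1]□000101□
Step 14: δ(q1, □) = (qA, □, R) → □[qA]000101□

The machine reaches the accept state qA and halts.

Answer: Accept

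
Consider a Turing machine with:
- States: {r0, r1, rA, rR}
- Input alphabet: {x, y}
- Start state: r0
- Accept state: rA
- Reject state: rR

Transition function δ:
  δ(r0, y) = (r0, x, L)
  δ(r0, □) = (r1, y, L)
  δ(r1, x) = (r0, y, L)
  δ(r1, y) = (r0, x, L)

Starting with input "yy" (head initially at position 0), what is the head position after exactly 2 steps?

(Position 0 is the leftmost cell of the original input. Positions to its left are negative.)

Execution trace (head position shown):
Step 0: [r0]yy  (head at position 0)
Step 1: move left → [r0]□xy  (head at position -1)
Step 2: move left → [r1]□yxy  (head at position -2)

After 2 steps, the head is at position -2.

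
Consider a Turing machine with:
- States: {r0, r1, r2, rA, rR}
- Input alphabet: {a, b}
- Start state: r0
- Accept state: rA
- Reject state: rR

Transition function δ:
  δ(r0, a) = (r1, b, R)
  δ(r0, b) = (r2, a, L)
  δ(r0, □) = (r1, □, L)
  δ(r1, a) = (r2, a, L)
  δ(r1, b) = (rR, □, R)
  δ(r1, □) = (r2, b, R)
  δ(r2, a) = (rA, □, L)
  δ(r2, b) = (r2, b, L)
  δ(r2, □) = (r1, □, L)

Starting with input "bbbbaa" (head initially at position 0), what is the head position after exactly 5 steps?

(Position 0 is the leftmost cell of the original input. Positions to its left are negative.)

Execution trace (head position shown):
Step 0: [r0]bbbbaa  (head at position 0)
Step 1: move left → [r2]□abbbaa  (head at position -1)
Step 2: move left → [r1]□□abbbaa  (head at position -2)
Step 3: move right → b[r2]□abbbaa  (head at position -1)
Step 4: move left → [r1]b□abbbaa  (head at position -2)
Step 5: move right → □[rR]□abbbaa  (head at position -1)

After 5 steps, the head is at position -1.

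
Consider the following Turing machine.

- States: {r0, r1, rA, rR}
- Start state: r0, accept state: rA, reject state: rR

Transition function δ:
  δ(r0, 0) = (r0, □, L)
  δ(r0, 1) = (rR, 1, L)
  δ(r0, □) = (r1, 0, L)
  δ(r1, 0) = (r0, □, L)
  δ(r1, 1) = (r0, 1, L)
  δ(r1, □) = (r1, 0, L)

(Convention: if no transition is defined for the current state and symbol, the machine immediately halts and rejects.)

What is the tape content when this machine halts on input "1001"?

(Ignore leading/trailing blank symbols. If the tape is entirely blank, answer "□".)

Execution trace:
Initial: [r0]1001
Step 1: δ(r0, 1) = (rR, 1, L) → [rR]□1001

The machine reaches the reject state rR and halts.

Final tape (ignoring leading/trailing blanks): 1001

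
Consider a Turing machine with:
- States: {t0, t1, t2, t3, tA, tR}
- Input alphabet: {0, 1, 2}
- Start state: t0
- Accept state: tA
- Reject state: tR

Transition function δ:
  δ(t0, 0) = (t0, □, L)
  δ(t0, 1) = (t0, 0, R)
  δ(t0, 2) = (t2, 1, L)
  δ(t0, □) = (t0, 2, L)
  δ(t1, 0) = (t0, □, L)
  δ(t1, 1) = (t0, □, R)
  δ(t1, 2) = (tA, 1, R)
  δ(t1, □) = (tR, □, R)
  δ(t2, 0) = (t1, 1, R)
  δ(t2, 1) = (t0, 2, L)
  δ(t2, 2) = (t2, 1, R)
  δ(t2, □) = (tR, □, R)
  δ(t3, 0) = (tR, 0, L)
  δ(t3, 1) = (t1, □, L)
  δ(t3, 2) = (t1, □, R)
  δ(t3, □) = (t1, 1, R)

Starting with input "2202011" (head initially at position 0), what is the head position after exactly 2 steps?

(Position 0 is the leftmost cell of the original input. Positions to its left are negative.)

Execution trace (head position shown):
Step 0: [t0]2202011  (head at position 0)
Step 1: move left → [t2]□1202011  (head at position -1)
Step 2: move right → □[tR]1202011  (head at position 0)

After 2 steps, the head is at position 0.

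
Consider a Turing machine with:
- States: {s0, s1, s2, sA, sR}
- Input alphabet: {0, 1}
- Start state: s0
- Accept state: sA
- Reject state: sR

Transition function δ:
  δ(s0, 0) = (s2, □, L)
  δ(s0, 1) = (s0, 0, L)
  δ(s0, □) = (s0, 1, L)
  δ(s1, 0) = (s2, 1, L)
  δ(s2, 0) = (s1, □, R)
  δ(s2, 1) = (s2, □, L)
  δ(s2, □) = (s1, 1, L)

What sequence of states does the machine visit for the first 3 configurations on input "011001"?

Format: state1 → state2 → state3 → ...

Execution trace:
Initial: [s0]011001
Step 1: δ(s0, 0) = (s2, □, L) → [s2]□□11001
Step 2: δ(s2, □) = (s1, 1, L) → [s1]□1□11001

No transition is defined for δ(s1, □). By convention the machine halts and rejects.

State sequence: s0 → s2 → s1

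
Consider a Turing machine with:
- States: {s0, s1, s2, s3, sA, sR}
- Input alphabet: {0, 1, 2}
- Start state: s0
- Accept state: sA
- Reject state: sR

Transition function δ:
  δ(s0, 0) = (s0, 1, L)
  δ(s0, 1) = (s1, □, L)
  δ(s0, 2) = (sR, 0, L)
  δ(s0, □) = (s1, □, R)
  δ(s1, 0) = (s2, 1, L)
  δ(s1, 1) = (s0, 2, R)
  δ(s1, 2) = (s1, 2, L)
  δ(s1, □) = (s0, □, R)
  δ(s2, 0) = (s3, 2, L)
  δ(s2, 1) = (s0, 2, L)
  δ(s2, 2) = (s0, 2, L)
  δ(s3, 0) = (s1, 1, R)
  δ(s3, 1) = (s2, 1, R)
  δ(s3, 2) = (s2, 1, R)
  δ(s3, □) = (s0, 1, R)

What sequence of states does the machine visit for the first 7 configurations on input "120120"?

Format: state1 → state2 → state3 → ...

Execution trace:
Initial: [s0]120120
Step 1: δ(s0, 1) = (s1, □, L) → [s1]□□20120
Step 2: δ(s1, □) = (s0, □, R) → □[s0]□20120
Step 3: δ(s0, □) = (s1, □, R) → □□[s1]20120
Step 4: δ(s1, 2) = (s1, 2, L) → □[s1]□20120
Step 5: δ(s1, □) = (s0, □, R) → □□[s0]20120
Step 6: δ(s0, 2) = (sR, 0, L) → □[sR]□00120

The machine reaches the reject state sR and halts.

State sequence: s0 → s1 → s0 → s1 → s1 → s0 → sR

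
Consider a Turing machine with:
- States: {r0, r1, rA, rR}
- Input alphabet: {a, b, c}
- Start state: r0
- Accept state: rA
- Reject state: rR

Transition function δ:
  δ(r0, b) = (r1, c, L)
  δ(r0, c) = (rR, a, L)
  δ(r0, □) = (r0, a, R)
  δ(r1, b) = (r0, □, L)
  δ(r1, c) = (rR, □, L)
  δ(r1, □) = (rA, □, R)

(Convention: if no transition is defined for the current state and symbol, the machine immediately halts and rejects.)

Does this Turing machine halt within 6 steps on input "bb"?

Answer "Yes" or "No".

Execution trace:
Initial: [r0]bb
Step 1: δ(r0, b) = (r1, c, L) → [r1]□cb
Step 2: δ(r1, □) = (rA, □, R) → □[rA]cb

The machine reaches the accept state rA and halts.
The machine halted after 2 steps (within the 6-step bound).

Answer: Yes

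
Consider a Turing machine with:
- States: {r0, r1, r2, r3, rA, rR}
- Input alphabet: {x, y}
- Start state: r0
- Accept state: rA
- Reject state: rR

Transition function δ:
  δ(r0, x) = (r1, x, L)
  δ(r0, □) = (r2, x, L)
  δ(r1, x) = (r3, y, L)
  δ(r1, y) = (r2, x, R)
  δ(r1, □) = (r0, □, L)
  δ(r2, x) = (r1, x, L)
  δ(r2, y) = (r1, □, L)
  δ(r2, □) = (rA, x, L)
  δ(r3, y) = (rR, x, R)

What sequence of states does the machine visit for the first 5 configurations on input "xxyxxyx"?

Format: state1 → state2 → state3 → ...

Execution trace:
Initial: [r0]xxyxxyx
Step 1: δ(r0, x) = (r1, x, L) → [r1]□xxyxxyx
Step 2: δ(r1, □) = (r0, □, L) → [r0]□□xxyxxyx
Step 3: δ(r0, □) = (r2, x, L) → [r2]□x□xxyxxyx
Step 4: δ(r2, □) = (rA, x, L) → [rA]□xx□xxyxxyx

The machine reaches the accept state rA and halts.

State sequence: r0 → r1 → r0 → r2 → rA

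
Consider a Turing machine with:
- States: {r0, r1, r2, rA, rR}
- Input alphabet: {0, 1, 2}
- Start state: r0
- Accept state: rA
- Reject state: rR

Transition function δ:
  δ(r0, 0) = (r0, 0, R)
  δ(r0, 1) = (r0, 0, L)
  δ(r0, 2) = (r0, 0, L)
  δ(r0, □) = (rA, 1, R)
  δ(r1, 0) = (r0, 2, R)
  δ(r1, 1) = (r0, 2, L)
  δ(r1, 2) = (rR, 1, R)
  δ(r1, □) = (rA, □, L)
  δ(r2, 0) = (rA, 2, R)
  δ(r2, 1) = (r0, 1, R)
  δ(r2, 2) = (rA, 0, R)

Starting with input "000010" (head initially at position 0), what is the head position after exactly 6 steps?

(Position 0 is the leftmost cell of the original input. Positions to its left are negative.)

Execution trace (head position shown):
Step 0: [r0]000010  (head at position 0)
Step 1: move right → 0[r0]00010  (head at position 1)
Step 2: move right → 00[r0]0010  (head at position 2)
Step 3: move right → 000[r0]010  (head at position 3)
Step 4: move right → 0000[r0]10  (head at position 4)
Step 5: move left → 000[r0]000  (head at position 3)
Step 6: move right → 0000[r0]00  (head at position 4)

After 6 steps, the head is at position 4.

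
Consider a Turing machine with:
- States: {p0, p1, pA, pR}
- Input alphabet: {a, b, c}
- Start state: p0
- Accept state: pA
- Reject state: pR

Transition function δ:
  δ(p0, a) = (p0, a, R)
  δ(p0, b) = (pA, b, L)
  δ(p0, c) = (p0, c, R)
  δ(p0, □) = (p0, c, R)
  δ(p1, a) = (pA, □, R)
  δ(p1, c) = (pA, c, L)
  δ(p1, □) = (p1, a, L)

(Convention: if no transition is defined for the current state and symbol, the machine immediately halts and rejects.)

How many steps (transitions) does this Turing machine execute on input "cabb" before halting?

Execution trace:
Initial: [p0]cabb
Step 1: δ(p0, c) = (p0, c, R) → c[p0]abb
Step 2: δ(p0, a) = (p0, a, R) → ca[p0]bb
Step 3: δ(p0, b) = (pA, b, L) → c[pA]abb

The machine reaches the accept state pA and halts.

The machine executed 3 steps before halting.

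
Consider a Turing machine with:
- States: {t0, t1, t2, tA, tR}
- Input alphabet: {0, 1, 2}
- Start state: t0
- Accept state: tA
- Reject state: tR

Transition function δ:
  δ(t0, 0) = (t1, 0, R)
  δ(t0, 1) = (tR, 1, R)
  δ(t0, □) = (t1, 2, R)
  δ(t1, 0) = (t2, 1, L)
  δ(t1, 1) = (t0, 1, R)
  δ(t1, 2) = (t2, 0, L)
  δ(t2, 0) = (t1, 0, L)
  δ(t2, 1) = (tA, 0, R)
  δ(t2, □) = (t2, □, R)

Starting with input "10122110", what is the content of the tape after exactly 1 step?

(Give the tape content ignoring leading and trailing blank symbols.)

Execution trace:
Initial: [t0]10122110
Step 1: δ(t0, 1) = (tR, 1, R) → 1[tR]0122110

The machine reaches the reject state tR and halts.

After 1 step, the tape (ignoring leading/trailing blanks) is: 10122110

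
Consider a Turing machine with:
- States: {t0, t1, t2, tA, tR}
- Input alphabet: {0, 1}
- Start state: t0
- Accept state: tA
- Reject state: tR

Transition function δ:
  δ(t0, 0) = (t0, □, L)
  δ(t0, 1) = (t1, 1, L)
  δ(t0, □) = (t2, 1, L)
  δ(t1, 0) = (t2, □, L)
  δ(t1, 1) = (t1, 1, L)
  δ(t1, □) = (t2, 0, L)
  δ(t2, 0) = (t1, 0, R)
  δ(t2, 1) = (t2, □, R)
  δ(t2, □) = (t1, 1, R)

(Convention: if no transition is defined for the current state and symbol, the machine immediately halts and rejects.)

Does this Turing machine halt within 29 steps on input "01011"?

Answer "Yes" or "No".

Execution trace:
Initial: [t0]01011
Step 1: δ(t0, 0) = (t0, □, L) → [t0]□□1011
Step 2: δ(t0, □) = (t2, 1, L) → [t2]□1□1011
Step 3: δ(t2, □) = (t1, 1, R) → 1[t1]1□1011
Step 4: δ(t1, 1) = (t1, 1, L) → [t1]11□1011
Step 5: δ(t1, 1) = (t1, 1, L) → [t1]□11□1011
Step 6: δ(t1, □) = (t2, 0, L) → [t2]□011□1011
Step 7: δ(t2, □) = (t1, 1, R) → 1[t1]011□1011
Step 8: δ(t1, 0) = (t2, □, L) → [t2]1□11□1011
Step 9: δ(t2, 1) = (t2, □, R) → □[t2]□11□1011
Step 10: δ(t2, □) = (t1, 1, R) → □1[t1]11□1011
Step 11: δ(t1, 1) = (t1, 1, L) → □[t1]111□1011
Step 12: δ(t1, 1) = (t1, 1, L) → [t1]□111□1011
Step 13: δ(t1, □) = (t2, 0, L) → [t2]□0111□1011
Step 14: δ(t2, □) = (t1, 1, R) → 1[t1]0111□1011
Step 15: δ(t1, 0) = (t2, □, L) → [t2]1□111□1011
Step 16: δ(t2, 1) = (t2, □, R) → □[t2]□111□1011
Step 17: δ(t2, □) = (t1, 1, R) → □1[t1]111□1011
Step 18: δ(t1, 1) = (t1, 1, L) → □[t1]1111□1011
Step 19: δ(t1, 1) = (t1, 1, L) → [t1]□1111□1011
Step 20: δ(t1, □) = (t2, 0, L) → [t2]□01111□1011
Step 21: δ(t2, □) = (t1, 1, R) → 1[t1]01111□1011
Step 22: δ(t1, 0) = (t2, □, L) → [t2]1□1111□1011
Step 23: δ(t2, 1) = (t2, □, R) → □[t2]□1111□1011
Step 24: δ(t2, □) = (t1, 1, R) → □1[t1]1111□1011
Step 25: δ(t1, 1) = (t1, 1, L) → □[t1]11111□1011
Step 26: δ(t1, 1) = (t1, 1, L) → [t1]□11111□1011
Step 27: δ(t1, □) = (t2, 0, L) → [t2]□011111□1011
Step 28: δ(t2, □) = (t1, 1, R) → 1[t1]011111□1011
Step 29: δ(t1, 0) = (t2, □, L) → [t2]1□11111□1011

The machine has not reached a halting state after 29 steps.
The machine did not halt within the 29-step bound.

Answer: No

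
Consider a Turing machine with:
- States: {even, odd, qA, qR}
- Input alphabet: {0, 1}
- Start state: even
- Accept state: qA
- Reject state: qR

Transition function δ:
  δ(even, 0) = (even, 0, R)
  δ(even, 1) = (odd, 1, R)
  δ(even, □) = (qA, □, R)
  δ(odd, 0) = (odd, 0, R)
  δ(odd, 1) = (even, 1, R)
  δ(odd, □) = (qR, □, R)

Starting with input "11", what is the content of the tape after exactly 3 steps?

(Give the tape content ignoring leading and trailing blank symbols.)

Execution trace:
Initial: [even]11
Step 1: δ(even, 1) = (odd, 1, R) → 1[odd]1
Step 2: δ(odd, 1) = (even, 1, R) → 11[even]□
Step 3: δ(even, □) = (qA, □, R) → 11□[qA]□

The machine reaches the accept state qA and halts.

After 3 steps, the tape (ignoring leading/trailing blanks) is: 11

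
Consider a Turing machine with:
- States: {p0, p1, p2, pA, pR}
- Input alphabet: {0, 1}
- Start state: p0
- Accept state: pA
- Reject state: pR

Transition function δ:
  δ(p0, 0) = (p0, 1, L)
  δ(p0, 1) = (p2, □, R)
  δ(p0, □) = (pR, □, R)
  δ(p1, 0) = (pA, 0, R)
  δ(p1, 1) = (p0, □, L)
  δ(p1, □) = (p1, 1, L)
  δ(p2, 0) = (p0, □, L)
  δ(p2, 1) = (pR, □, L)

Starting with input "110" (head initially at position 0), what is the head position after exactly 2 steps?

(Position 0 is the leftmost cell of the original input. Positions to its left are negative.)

Execution trace (head position shown):
Step 0: [p0]110  (head at position 0)
Step 1: move right → □[p2]10  (head at position 1)
Step 2: move left → [pR]□□0  (head at position 0)

After 2 steps, the head is at position 0.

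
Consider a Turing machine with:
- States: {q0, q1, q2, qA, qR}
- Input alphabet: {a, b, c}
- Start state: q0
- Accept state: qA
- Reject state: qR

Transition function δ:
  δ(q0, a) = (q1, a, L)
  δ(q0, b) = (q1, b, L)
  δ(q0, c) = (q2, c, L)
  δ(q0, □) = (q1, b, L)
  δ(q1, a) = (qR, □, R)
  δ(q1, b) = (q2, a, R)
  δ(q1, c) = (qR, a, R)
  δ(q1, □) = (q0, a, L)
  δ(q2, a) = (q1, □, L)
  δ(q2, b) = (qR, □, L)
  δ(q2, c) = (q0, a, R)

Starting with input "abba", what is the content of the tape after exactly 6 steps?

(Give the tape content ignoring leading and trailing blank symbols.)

Execution trace:
Initial: [q0]abba
Step 1: δ(q0, a) = (q1, a, L) → [q1]□abba
Step 2: δ(q1, □) = (q0, a, L) → [q0]□aabba
Step 3: δ(q0, □) = (q1, b, L) → [q1]□baabba
Step 4: δ(q1, □) = (q0, a, L) → [q0]□abaabba
Step 5: δ(q0, □) = (q1, b, L) → [q1]□babaabba
Step 6: δ(q1, □) = (q0, a, L) → [q0]□ababaabba

After 6 steps, the tape (ignoring leading/trailing blanks) is: ababaabba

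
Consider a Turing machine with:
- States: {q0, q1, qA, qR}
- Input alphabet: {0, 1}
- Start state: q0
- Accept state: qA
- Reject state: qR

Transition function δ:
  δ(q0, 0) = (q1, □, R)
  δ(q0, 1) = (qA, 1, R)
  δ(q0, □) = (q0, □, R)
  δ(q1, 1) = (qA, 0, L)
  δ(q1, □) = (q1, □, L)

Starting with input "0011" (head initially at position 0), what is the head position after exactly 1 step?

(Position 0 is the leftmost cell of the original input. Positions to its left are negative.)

Execution trace (head position shown):
Step 0: [q0]0011  (head at position 0)
Step 1: move right → □[q1]011  (head at position 1)

After 1 step, the head is at position 1.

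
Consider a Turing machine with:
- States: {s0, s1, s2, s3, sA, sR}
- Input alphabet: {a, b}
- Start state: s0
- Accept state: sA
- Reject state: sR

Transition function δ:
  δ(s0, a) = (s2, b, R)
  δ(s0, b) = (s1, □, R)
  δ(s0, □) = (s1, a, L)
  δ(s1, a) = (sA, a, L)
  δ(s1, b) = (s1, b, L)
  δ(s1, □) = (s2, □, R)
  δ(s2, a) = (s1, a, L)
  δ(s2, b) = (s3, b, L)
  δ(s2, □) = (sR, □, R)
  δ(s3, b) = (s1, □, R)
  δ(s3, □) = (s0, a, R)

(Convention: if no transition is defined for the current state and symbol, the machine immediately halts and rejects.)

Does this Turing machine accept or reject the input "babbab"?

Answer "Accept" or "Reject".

Execution trace:
Initial: [s0]babbab
Step 1: δ(s0, b) = (s1, □, R) → □[s1]abbab
Step 2: δ(s1, a) = (sA, a, L) → [sA]□abbab

The machine reaches the accept state sA and halts.

Answer: Accept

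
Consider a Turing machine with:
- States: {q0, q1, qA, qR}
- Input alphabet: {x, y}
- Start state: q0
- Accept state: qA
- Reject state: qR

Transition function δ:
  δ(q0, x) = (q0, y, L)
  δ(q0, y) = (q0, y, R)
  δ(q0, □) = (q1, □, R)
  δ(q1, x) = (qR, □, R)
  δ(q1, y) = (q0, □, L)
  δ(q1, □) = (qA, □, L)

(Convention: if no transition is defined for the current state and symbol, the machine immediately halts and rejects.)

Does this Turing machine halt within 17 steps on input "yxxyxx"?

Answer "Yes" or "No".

Execution trace:
Initial: [q0]yxxyxx
Step 1: δ(q0, y) = (q0, y, R) → y[q0]xxyxx
Step 2: δ(q0, x) = (q0, y, L) → [q0]yyxyxx
Step 3: δ(q0, y) = (q0, y, R) → y[q0]yxyxx
Step 4: δ(q0, y) = (q0, y, R) → yy[q0]xyxx
Step 5: δ(q0, x) = (q0, y, L) → y[q0]yyyxx
Step 6: δ(q0, y) = (q0, y, R) → yy[q0]yyxx
Step 7: δ(q0, y) = (q0, y, R) → yyy[q0]yxx
Step 8: δ(q0, y) = (q0, y, R) → yyyy[q0]xx
Step 9: δ(q0, x) = (q0, y, L) → yyy[q0]yyx
Step 10: δ(q0, y) = (q0, y, R) → yyyy[q0]yx
Step 11: δ(q0, y) = (q0, y, R) → yyyyy[q0]x
Step 12: δ(q0, x) = (q0, y, L) → yyyy[q0]yy
Step 13: δ(q0, y) = (q0, y, R) → yyyyy[q0]y
Step 14: δ(q0, y) = (q0, y, R) → yyyyyy[q0]□
Step 15: δ(q0, □) = (q1, □, R) → yyyyyy□[q1]□
Step 16: δ(q1, □) = (qA, □, L) → yyyyyy[qA]□□

The machine reaches the accept state qA and halts.
The machine halted after 16 steps (within the 17-step bound).

Answer: Yes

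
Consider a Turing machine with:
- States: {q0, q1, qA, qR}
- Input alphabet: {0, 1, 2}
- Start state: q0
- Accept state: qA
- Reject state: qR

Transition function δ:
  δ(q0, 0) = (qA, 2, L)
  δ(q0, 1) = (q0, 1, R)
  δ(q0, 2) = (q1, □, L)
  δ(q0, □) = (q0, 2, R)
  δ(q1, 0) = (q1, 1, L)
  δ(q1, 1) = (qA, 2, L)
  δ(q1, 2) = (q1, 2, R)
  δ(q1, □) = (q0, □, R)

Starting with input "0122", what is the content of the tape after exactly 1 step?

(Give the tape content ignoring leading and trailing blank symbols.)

Execution trace:
Initial: [q0]0122
Step 1: δ(q0, 0) = (qA, 2, L) → [qA]□2122

The machine reaches the accept state qA and halts.

After 1 step, the tape (ignoring leading/trailing blanks) is: 2122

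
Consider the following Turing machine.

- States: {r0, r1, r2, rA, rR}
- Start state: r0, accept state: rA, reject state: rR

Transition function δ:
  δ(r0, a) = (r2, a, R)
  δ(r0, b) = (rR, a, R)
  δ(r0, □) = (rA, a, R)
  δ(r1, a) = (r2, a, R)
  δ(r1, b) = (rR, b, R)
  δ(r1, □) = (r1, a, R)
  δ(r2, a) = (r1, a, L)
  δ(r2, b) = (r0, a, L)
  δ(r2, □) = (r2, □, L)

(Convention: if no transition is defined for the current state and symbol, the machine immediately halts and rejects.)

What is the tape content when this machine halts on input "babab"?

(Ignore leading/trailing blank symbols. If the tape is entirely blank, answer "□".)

Execution trace:
Initial: [r0]babab
Step 1: δ(r0, b) = (rR, a, R) → a[rR]abab

The machine reaches the reject state rR and halts.

Final tape (ignoring leading/trailing blanks): aabab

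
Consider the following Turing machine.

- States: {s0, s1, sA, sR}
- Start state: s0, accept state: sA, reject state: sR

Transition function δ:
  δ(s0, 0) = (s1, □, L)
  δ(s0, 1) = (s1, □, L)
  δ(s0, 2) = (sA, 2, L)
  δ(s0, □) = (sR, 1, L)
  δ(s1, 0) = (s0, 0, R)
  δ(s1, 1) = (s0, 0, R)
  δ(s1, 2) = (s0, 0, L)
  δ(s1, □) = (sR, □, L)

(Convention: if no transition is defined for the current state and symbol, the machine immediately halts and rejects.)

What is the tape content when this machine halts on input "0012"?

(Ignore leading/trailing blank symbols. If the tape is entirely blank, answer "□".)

Execution trace:
Initial: [s0]0012
Step 1: δ(s0, 0) = (s1, □, L) → [s1]□□012
Step 2: δ(s1, □) = (sR, □, L) → [sR]□□□012

The machine reaches the reject state sR and halts.

Final tape (ignoring leading/trailing blanks): 012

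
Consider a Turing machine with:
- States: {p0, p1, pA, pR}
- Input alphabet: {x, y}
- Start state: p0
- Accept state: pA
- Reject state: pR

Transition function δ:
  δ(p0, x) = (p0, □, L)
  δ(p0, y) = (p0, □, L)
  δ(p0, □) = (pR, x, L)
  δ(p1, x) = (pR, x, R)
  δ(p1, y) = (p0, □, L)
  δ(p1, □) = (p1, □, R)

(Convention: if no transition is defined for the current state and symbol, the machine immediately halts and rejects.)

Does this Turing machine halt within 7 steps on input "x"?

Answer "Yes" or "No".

Execution trace:
Initial: [p0]x
Step 1: δ(p0, x) = (p0, □, L) → [p0]□□
Step 2: δ(p0, □) = (pR, x, L) → [pR]□x□

The machine reaches the reject state pR and halts.
The machine halted after 2 steps (within the 7-step bound).

Answer: Yes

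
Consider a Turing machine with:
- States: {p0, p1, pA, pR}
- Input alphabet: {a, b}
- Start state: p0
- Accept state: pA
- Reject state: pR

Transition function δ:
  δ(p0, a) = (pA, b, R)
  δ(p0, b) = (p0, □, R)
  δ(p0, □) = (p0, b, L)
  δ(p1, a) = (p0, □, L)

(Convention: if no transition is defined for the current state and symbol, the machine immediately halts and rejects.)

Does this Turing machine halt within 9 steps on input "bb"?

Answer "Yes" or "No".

Execution trace:
Initial: [p0]bb
Step 1: δ(p0, b) = (p0, □, R) → □[p0]b
Step 2: δ(p0, b) = (p0, □, R) → □□[p0]□
Step 3: δ(p0, □) = (p0, b, L) → □[p0]□b
Step 4: δ(p0, □) = (p0, b, L) → [p0]□bb
Step 5: δ(p0, □) = (p0, b, L) → [p0]□bbb
Step 6: δ(p0, □) = (p0, b, L) → [p0]□bbbb
Step 7: δ(p0, □) = (p0, b, L) → [p0]□bbbbb
Step 8: δ(p0, □) = (p0, b, L) → [p0]□bbbbbb
Step 9: δ(p0, □) = (p0, b, L) → [p0]□bbbbbbb

The machine has not reached a halting state after 9 steps.
The machine did not halt within the 9-step bound.

Answer: No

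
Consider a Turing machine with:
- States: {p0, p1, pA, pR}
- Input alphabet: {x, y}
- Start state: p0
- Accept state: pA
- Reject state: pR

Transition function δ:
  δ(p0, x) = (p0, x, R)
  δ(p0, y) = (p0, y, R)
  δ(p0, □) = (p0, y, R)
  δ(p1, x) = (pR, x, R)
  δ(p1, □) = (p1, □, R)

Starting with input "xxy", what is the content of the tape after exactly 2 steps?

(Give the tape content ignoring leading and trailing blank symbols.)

Execution trace:
Initial: [p0]xxy
Step 1: δ(p0, x) = (p0, x, R) → x[p0]xy
Step 2: δ(p0, x) = (p0, x, R) → xx[p0]y

After 2 steps, the tape (ignoring leading/trailing blanks) is: xxy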